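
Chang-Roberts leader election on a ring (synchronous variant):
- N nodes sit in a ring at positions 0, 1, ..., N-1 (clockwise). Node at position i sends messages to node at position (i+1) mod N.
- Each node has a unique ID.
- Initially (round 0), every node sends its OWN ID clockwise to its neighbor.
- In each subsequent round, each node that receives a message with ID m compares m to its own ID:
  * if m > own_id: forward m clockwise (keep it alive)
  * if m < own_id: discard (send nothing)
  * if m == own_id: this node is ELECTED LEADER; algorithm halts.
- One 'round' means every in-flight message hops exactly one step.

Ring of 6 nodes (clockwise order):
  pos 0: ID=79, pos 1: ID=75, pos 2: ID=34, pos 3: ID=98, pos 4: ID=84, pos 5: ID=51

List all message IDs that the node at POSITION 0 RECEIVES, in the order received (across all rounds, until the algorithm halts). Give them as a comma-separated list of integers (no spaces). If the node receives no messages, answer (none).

Answer: 51,84,98

Derivation:
Round 1: pos1(id75) recv 79: fwd; pos2(id34) recv 75: fwd; pos3(id98) recv 34: drop; pos4(id84) recv 98: fwd; pos5(id51) recv 84: fwd; pos0(id79) recv 51: drop
Round 2: pos2(id34) recv 79: fwd; pos3(id98) recv 75: drop; pos5(id51) recv 98: fwd; pos0(id79) recv 84: fwd
Round 3: pos3(id98) recv 79: drop; pos0(id79) recv 98: fwd; pos1(id75) recv 84: fwd
Round 4: pos1(id75) recv 98: fwd; pos2(id34) recv 84: fwd
Round 5: pos2(id34) recv 98: fwd; pos3(id98) recv 84: drop
Round 6: pos3(id98) recv 98: ELECTED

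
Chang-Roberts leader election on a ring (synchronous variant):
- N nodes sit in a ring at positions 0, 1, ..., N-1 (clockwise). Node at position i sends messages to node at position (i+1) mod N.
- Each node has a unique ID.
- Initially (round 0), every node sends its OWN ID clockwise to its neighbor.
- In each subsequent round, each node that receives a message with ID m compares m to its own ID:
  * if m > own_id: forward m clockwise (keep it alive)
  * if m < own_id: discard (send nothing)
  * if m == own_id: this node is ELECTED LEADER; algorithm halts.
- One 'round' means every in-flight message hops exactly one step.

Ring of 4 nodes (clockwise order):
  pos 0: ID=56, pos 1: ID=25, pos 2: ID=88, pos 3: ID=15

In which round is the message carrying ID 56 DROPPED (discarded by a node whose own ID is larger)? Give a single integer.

Round 1: pos1(id25) recv 56: fwd; pos2(id88) recv 25: drop; pos3(id15) recv 88: fwd; pos0(id56) recv 15: drop
Round 2: pos2(id88) recv 56: drop; pos0(id56) recv 88: fwd
Round 3: pos1(id25) recv 88: fwd
Round 4: pos2(id88) recv 88: ELECTED
Message ID 56 originates at pos 0; dropped at pos 2 in round 2

Answer: 2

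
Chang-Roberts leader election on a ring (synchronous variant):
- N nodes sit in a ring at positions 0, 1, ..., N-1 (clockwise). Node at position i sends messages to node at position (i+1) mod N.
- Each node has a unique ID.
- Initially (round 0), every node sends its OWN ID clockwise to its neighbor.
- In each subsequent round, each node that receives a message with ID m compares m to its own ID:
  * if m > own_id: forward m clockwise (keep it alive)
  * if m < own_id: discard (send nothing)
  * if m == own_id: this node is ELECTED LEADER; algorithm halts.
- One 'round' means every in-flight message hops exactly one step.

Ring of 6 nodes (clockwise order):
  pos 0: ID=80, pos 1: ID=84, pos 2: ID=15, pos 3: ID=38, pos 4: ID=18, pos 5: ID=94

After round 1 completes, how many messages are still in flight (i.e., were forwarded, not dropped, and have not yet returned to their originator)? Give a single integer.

Round 1: pos1(id84) recv 80: drop; pos2(id15) recv 84: fwd; pos3(id38) recv 15: drop; pos4(id18) recv 38: fwd; pos5(id94) recv 18: drop; pos0(id80) recv 94: fwd
After round 1: 3 messages still in flight

Answer: 3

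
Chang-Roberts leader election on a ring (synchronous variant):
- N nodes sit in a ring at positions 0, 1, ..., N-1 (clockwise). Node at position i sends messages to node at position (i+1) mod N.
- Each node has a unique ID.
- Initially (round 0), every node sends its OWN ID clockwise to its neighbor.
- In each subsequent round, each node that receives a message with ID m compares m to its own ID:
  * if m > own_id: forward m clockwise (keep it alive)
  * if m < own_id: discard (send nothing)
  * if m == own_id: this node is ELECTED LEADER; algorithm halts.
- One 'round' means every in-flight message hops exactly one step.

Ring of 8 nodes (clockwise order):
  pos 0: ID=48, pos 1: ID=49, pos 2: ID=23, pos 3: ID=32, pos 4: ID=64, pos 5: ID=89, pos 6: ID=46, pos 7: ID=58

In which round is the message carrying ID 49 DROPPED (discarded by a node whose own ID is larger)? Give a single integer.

Answer: 3

Derivation:
Round 1: pos1(id49) recv 48: drop; pos2(id23) recv 49: fwd; pos3(id32) recv 23: drop; pos4(id64) recv 32: drop; pos5(id89) recv 64: drop; pos6(id46) recv 89: fwd; pos7(id58) recv 46: drop; pos0(id48) recv 58: fwd
Round 2: pos3(id32) recv 49: fwd; pos7(id58) recv 89: fwd; pos1(id49) recv 58: fwd
Round 3: pos4(id64) recv 49: drop; pos0(id48) recv 89: fwd; pos2(id23) recv 58: fwd
Round 4: pos1(id49) recv 89: fwd; pos3(id32) recv 58: fwd
Round 5: pos2(id23) recv 89: fwd; pos4(id64) recv 58: drop
Round 6: pos3(id32) recv 89: fwd
Round 7: pos4(id64) recv 89: fwd
Round 8: pos5(id89) recv 89: ELECTED
Message ID 49 originates at pos 1; dropped at pos 4 in round 3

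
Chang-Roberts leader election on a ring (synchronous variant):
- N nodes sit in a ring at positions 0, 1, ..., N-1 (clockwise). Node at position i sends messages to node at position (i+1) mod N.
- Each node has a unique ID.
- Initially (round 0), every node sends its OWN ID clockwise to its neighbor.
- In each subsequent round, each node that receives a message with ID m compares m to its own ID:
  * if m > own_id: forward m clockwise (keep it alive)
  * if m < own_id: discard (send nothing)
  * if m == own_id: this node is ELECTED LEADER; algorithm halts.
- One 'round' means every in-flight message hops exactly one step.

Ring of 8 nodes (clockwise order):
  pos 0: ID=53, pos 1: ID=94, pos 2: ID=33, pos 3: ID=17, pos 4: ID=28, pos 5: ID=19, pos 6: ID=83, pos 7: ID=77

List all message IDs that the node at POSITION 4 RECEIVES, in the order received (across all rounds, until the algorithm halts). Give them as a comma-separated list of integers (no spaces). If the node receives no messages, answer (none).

Round 1: pos1(id94) recv 53: drop; pos2(id33) recv 94: fwd; pos3(id17) recv 33: fwd; pos4(id28) recv 17: drop; pos5(id19) recv 28: fwd; pos6(id83) recv 19: drop; pos7(id77) recv 83: fwd; pos0(id53) recv 77: fwd
Round 2: pos3(id17) recv 94: fwd; pos4(id28) recv 33: fwd; pos6(id83) recv 28: drop; pos0(id53) recv 83: fwd; pos1(id94) recv 77: drop
Round 3: pos4(id28) recv 94: fwd; pos5(id19) recv 33: fwd; pos1(id94) recv 83: drop
Round 4: pos5(id19) recv 94: fwd; pos6(id83) recv 33: drop
Round 5: pos6(id83) recv 94: fwd
Round 6: pos7(id77) recv 94: fwd
Round 7: pos0(id53) recv 94: fwd
Round 8: pos1(id94) recv 94: ELECTED

Answer: 17,33,94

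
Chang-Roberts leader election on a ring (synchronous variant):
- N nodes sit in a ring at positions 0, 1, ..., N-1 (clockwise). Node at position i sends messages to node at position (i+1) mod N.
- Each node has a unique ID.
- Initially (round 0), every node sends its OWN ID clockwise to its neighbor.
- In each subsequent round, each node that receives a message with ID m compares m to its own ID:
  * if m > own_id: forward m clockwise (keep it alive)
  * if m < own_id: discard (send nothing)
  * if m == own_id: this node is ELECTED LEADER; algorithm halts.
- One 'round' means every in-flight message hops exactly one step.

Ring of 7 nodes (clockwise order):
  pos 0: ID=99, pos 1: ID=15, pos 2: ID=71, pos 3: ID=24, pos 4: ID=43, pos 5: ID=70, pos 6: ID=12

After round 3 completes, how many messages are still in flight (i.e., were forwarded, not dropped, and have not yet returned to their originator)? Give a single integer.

Answer: 2

Derivation:
Round 1: pos1(id15) recv 99: fwd; pos2(id71) recv 15: drop; pos3(id24) recv 71: fwd; pos4(id43) recv 24: drop; pos5(id70) recv 43: drop; pos6(id12) recv 70: fwd; pos0(id99) recv 12: drop
Round 2: pos2(id71) recv 99: fwd; pos4(id43) recv 71: fwd; pos0(id99) recv 70: drop
Round 3: pos3(id24) recv 99: fwd; pos5(id70) recv 71: fwd
After round 3: 2 messages still in flight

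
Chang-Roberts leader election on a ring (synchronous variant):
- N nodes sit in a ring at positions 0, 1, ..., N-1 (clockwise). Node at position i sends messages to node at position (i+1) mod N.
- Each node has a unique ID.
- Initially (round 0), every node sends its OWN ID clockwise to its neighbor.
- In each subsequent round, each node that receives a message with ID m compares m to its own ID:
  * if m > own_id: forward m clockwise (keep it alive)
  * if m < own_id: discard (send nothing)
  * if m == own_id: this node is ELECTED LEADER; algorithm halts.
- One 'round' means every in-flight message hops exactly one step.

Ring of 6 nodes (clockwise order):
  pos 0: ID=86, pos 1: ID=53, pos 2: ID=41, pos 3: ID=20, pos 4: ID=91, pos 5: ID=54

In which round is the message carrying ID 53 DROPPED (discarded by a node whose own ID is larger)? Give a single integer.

Round 1: pos1(id53) recv 86: fwd; pos2(id41) recv 53: fwd; pos3(id20) recv 41: fwd; pos4(id91) recv 20: drop; pos5(id54) recv 91: fwd; pos0(id86) recv 54: drop
Round 2: pos2(id41) recv 86: fwd; pos3(id20) recv 53: fwd; pos4(id91) recv 41: drop; pos0(id86) recv 91: fwd
Round 3: pos3(id20) recv 86: fwd; pos4(id91) recv 53: drop; pos1(id53) recv 91: fwd
Round 4: pos4(id91) recv 86: drop; pos2(id41) recv 91: fwd
Round 5: pos3(id20) recv 91: fwd
Round 6: pos4(id91) recv 91: ELECTED
Message ID 53 originates at pos 1; dropped at pos 4 in round 3

Answer: 3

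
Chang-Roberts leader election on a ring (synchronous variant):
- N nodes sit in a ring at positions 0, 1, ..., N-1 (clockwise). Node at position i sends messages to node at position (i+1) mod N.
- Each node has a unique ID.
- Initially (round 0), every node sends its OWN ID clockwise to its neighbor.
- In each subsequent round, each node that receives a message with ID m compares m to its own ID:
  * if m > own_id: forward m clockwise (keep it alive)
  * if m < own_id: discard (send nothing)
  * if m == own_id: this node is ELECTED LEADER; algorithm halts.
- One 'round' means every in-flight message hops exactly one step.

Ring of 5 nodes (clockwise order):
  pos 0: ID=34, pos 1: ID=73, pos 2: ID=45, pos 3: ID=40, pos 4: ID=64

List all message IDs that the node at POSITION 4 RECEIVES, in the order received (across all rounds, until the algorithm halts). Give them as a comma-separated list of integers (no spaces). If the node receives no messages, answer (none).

Round 1: pos1(id73) recv 34: drop; pos2(id45) recv 73: fwd; pos3(id40) recv 45: fwd; pos4(id64) recv 40: drop; pos0(id34) recv 64: fwd
Round 2: pos3(id40) recv 73: fwd; pos4(id64) recv 45: drop; pos1(id73) recv 64: drop
Round 3: pos4(id64) recv 73: fwd
Round 4: pos0(id34) recv 73: fwd
Round 5: pos1(id73) recv 73: ELECTED

Answer: 40,45,73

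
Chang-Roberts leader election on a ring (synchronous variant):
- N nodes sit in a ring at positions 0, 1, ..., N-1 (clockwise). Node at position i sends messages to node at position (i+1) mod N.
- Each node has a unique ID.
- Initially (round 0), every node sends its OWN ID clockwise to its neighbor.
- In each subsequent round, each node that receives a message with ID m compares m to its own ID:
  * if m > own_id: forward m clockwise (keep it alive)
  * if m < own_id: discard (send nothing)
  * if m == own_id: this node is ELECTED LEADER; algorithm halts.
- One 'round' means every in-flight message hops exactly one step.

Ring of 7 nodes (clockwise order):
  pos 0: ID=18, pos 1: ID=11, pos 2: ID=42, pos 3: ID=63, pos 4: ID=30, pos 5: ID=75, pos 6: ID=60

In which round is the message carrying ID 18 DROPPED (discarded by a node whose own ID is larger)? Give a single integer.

Round 1: pos1(id11) recv 18: fwd; pos2(id42) recv 11: drop; pos3(id63) recv 42: drop; pos4(id30) recv 63: fwd; pos5(id75) recv 30: drop; pos6(id60) recv 75: fwd; pos0(id18) recv 60: fwd
Round 2: pos2(id42) recv 18: drop; pos5(id75) recv 63: drop; pos0(id18) recv 75: fwd; pos1(id11) recv 60: fwd
Round 3: pos1(id11) recv 75: fwd; pos2(id42) recv 60: fwd
Round 4: pos2(id42) recv 75: fwd; pos3(id63) recv 60: drop
Round 5: pos3(id63) recv 75: fwd
Round 6: pos4(id30) recv 75: fwd
Round 7: pos5(id75) recv 75: ELECTED
Message ID 18 originates at pos 0; dropped at pos 2 in round 2

Answer: 2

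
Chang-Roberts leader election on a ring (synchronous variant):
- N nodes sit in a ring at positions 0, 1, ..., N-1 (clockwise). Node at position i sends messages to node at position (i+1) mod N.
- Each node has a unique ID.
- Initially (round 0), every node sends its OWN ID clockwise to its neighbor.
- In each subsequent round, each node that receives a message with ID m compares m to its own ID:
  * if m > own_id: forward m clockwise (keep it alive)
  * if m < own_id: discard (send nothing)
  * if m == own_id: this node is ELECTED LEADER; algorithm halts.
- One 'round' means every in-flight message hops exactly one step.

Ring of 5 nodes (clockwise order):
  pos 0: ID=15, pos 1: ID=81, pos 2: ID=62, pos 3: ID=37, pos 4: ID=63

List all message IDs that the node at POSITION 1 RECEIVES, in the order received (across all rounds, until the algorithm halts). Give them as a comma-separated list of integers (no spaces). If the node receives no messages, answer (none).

Answer: 15,63,81

Derivation:
Round 1: pos1(id81) recv 15: drop; pos2(id62) recv 81: fwd; pos3(id37) recv 62: fwd; pos4(id63) recv 37: drop; pos0(id15) recv 63: fwd
Round 2: pos3(id37) recv 81: fwd; pos4(id63) recv 62: drop; pos1(id81) recv 63: drop
Round 3: pos4(id63) recv 81: fwd
Round 4: pos0(id15) recv 81: fwd
Round 5: pos1(id81) recv 81: ELECTED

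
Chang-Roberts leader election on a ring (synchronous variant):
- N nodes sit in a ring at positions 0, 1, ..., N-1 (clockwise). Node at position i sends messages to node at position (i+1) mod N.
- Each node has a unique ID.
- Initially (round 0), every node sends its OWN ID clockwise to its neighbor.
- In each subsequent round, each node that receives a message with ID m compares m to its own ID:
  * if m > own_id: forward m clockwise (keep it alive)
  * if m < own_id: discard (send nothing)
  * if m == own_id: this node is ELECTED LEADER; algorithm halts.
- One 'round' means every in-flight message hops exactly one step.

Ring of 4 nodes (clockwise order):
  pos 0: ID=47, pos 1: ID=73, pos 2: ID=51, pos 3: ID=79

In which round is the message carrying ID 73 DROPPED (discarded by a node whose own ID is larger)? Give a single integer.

Round 1: pos1(id73) recv 47: drop; pos2(id51) recv 73: fwd; pos3(id79) recv 51: drop; pos0(id47) recv 79: fwd
Round 2: pos3(id79) recv 73: drop; pos1(id73) recv 79: fwd
Round 3: pos2(id51) recv 79: fwd
Round 4: pos3(id79) recv 79: ELECTED
Message ID 73 originates at pos 1; dropped at pos 3 in round 2

Answer: 2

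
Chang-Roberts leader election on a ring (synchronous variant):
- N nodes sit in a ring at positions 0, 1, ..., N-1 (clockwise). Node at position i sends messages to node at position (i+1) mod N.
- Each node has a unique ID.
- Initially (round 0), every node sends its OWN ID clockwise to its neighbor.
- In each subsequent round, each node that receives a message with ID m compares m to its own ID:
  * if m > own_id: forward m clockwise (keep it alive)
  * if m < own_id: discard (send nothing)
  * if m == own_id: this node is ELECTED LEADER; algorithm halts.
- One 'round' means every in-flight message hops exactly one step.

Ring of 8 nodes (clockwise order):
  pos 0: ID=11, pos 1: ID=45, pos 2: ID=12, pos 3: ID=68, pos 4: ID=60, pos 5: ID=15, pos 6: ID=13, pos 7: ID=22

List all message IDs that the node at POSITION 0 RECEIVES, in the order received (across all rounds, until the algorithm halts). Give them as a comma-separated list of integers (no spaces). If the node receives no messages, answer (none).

Round 1: pos1(id45) recv 11: drop; pos2(id12) recv 45: fwd; pos3(id68) recv 12: drop; pos4(id60) recv 68: fwd; pos5(id15) recv 60: fwd; pos6(id13) recv 15: fwd; pos7(id22) recv 13: drop; pos0(id11) recv 22: fwd
Round 2: pos3(id68) recv 45: drop; pos5(id15) recv 68: fwd; pos6(id13) recv 60: fwd; pos7(id22) recv 15: drop; pos1(id45) recv 22: drop
Round 3: pos6(id13) recv 68: fwd; pos7(id22) recv 60: fwd
Round 4: pos7(id22) recv 68: fwd; pos0(id11) recv 60: fwd
Round 5: pos0(id11) recv 68: fwd; pos1(id45) recv 60: fwd
Round 6: pos1(id45) recv 68: fwd; pos2(id12) recv 60: fwd
Round 7: pos2(id12) recv 68: fwd; pos3(id68) recv 60: drop
Round 8: pos3(id68) recv 68: ELECTED

Answer: 22,60,68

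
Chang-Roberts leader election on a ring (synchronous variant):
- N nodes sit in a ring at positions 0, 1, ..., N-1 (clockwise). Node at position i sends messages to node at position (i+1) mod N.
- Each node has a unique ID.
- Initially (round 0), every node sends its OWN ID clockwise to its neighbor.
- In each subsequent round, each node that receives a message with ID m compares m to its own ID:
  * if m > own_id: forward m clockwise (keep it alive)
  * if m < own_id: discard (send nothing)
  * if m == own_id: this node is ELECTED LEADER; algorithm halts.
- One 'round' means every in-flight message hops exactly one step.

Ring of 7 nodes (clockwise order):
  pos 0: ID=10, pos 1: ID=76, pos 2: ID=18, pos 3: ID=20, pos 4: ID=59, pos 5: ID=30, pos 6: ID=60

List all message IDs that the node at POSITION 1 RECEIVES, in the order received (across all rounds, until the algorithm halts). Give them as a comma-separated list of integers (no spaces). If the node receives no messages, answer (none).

Answer: 10,60,76

Derivation:
Round 1: pos1(id76) recv 10: drop; pos2(id18) recv 76: fwd; pos3(id20) recv 18: drop; pos4(id59) recv 20: drop; pos5(id30) recv 59: fwd; pos6(id60) recv 30: drop; pos0(id10) recv 60: fwd
Round 2: pos3(id20) recv 76: fwd; pos6(id60) recv 59: drop; pos1(id76) recv 60: drop
Round 3: pos4(id59) recv 76: fwd
Round 4: pos5(id30) recv 76: fwd
Round 5: pos6(id60) recv 76: fwd
Round 6: pos0(id10) recv 76: fwd
Round 7: pos1(id76) recv 76: ELECTED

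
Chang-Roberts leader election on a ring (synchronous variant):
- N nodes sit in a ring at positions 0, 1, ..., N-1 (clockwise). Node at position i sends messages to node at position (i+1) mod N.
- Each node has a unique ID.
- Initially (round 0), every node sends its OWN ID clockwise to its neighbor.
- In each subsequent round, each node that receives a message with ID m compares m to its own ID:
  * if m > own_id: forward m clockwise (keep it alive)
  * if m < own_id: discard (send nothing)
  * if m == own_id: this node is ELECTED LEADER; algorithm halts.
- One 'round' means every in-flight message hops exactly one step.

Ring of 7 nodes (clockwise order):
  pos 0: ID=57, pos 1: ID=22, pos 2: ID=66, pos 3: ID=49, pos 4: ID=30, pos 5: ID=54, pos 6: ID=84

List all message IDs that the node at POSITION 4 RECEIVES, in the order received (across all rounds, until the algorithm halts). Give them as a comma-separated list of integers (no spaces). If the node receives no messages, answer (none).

Round 1: pos1(id22) recv 57: fwd; pos2(id66) recv 22: drop; pos3(id49) recv 66: fwd; pos4(id30) recv 49: fwd; pos5(id54) recv 30: drop; pos6(id84) recv 54: drop; pos0(id57) recv 84: fwd
Round 2: pos2(id66) recv 57: drop; pos4(id30) recv 66: fwd; pos5(id54) recv 49: drop; pos1(id22) recv 84: fwd
Round 3: pos5(id54) recv 66: fwd; pos2(id66) recv 84: fwd
Round 4: pos6(id84) recv 66: drop; pos3(id49) recv 84: fwd
Round 5: pos4(id30) recv 84: fwd
Round 6: pos5(id54) recv 84: fwd
Round 7: pos6(id84) recv 84: ELECTED

Answer: 49,66,84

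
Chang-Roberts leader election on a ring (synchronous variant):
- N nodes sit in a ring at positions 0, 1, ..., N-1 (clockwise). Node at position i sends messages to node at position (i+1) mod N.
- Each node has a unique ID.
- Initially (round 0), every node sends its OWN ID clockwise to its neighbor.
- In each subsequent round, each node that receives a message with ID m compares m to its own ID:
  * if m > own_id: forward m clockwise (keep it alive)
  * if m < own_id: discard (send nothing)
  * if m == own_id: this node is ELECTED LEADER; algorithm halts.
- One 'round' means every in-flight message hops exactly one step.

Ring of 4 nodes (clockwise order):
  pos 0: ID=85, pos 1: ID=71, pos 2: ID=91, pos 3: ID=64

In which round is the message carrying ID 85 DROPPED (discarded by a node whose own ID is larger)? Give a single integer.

Round 1: pos1(id71) recv 85: fwd; pos2(id91) recv 71: drop; pos3(id64) recv 91: fwd; pos0(id85) recv 64: drop
Round 2: pos2(id91) recv 85: drop; pos0(id85) recv 91: fwd
Round 3: pos1(id71) recv 91: fwd
Round 4: pos2(id91) recv 91: ELECTED
Message ID 85 originates at pos 0; dropped at pos 2 in round 2

Answer: 2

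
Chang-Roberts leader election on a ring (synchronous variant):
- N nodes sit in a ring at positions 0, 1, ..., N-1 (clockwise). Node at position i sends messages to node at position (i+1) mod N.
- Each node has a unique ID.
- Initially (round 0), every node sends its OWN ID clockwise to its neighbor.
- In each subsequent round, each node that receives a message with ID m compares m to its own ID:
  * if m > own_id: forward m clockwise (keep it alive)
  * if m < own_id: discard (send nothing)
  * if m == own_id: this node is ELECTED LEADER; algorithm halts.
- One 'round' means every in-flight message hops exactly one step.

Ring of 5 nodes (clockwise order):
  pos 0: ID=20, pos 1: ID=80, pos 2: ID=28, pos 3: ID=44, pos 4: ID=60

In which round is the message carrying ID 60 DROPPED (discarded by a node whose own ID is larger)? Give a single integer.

Answer: 2

Derivation:
Round 1: pos1(id80) recv 20: drop; pos2(id28) recv 80: fwd; pos3(id44) recv 28: drop; pos4(id60) recv 44: drop; pos0(id20) recv 60: fwd
Round 2: pos3(id44) recv 80: fwd; pos1(id80) recv 60: drop
Round 3: pos4(id60) recv 80: fwd
Round 4: pos0(id20) recv 80: fwd
Round 5: pos1(id80) recv 80: ELECTED
Message ID 60 originates at pos 4; dropped at pos 1 in round 2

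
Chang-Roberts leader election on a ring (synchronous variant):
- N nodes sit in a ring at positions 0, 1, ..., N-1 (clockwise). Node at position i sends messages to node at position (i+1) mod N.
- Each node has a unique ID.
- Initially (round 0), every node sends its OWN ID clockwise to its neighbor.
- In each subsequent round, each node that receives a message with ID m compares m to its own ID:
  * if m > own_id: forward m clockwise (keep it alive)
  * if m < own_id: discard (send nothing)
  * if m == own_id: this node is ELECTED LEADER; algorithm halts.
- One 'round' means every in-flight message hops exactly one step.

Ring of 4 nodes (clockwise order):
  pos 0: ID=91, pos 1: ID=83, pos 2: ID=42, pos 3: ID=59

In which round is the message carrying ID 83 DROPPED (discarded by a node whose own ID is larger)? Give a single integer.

Round 1: pos1(id83) recv 91: fwd; pos2(id42) recv 83: fwd; pos3(id59) recv 42: drop; pos0(id91) recv 59: drop
Round 2: pos2(id42) recv 91: fwd; pos3(id59) recv 83: fwd
Round 3: pos3(id59) recv 91: fwd; pos0(id91) recv 83: drop
Round 4: pos0(id91) recv 91: ELECTED
Message ID 83 originates at pos 1; dropped at pos 0 in round 3

Answer: 3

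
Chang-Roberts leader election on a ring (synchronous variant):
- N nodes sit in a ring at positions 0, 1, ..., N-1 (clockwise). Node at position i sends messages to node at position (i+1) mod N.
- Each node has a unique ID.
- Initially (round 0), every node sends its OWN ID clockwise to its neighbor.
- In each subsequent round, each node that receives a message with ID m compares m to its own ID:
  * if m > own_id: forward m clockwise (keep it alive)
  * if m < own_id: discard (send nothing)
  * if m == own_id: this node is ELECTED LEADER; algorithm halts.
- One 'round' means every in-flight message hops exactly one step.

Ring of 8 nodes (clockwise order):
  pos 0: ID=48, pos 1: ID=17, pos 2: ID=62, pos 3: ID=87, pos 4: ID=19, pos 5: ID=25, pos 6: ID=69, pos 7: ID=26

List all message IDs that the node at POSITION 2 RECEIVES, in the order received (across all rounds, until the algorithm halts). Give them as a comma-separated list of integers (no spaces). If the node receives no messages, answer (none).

Answer: 17,48,69,87

Derivation:
Round 1: pos1(id17) recv 48: fwd; pos2(id62) recv 17: drop; pos3(id87) recv 62: drop; pos4(id19) recv 87: fwd; pos5(id25) recv 19: drop; pos6(id69) recv 25: drop; pos7(id26) recv 69: fwd; pos0(id48) recv 26: drop
Round 2: pos2(id62) recv 48: drop; pos5(id25) recv 87: fwd; pos0(id48) recv 69: fwd
Round 3: pos6(id69) recv 87: fwd; pos1(id17) recv 69: fwd
Round 4: pos7(id26) recv 87: fwd; pos2(id62) recv 69: fwd
Round 5: pos0(id48) recv 87: fwd; pos3(id87) recv 69: drop
Round 6: pos1(id17) recv 87: fwd
Round 7: pos2(id62) recv 87: fwd
Round 8: pos3(id87) recv 87: ELECTED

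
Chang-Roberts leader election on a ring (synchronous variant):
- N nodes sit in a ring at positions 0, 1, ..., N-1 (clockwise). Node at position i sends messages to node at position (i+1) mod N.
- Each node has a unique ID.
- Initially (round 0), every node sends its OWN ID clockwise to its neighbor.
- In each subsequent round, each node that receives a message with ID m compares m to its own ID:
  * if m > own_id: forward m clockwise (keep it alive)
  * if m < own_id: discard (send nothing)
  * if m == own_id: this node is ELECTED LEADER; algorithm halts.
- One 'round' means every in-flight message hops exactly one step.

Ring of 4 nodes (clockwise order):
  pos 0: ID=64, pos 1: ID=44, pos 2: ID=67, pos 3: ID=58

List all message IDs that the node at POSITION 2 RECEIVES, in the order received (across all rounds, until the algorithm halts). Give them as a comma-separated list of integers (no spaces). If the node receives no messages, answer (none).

Answer: 44,64,67

Derivation:
Round 1: pos1(id44) recv 64: fwd; pos2(id67) recv 44: drop; pos3(id58) recv 67: fwd; pos0(id64) recv 58: drop
Round 2: pos2(id67) recv 64: drop; pos0(id64) recv 67: fwd
Round 3: pos1(id44) recv 67: fwd
Round 4: pos2(id67) recv 67: ELECTED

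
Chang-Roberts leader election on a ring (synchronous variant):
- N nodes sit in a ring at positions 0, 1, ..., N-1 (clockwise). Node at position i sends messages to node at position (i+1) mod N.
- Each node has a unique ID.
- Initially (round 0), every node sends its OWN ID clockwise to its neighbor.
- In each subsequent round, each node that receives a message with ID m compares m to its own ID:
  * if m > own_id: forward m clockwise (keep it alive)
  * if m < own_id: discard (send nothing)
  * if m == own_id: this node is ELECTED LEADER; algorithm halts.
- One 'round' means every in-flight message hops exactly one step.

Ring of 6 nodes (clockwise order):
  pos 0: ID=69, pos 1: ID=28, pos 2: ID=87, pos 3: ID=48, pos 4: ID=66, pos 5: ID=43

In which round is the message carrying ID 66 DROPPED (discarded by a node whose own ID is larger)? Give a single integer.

Answer: 2

Derivation:
Round 1: pos1(id28) recv 69: fwd; pos2(id87) recv 28: drop; pos3(id48) recv 87: fwd; pos4(id66) recv 48: drop; pos5(id43) recv 66: fwd; pos0(id69) recv 43: drop
Round 2: pos2(id87) recv 69: drop; pos4(id66) recv 87: fwd; pos0(id69) recv 66: drop
Round 3: pos5(id43) recv 87: fwd
Round 4: pos0(id69) recv 87: fwd
Round 5: pos1(id28) recv 87: fwd
Round 6: pos2(id87) recv 87: ELECTED
Message ID 66 originates at pos 4; dropped at pos 0 in round 2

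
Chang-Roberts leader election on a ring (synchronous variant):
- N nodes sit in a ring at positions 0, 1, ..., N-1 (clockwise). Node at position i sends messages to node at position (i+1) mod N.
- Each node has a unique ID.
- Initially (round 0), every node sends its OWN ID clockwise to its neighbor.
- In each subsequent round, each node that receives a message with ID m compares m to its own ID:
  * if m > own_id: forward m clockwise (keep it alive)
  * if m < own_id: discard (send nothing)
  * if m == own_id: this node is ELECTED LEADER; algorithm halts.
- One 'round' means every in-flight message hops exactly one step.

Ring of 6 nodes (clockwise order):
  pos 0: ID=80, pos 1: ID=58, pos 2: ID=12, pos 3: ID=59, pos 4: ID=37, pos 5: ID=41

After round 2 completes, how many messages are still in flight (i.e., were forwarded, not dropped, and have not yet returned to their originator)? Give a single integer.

Round 1: pos1(id58) recv 80: fwd; pos2(id12) recv 58: fwd; pos3(id59) recv 12: drop; pos4(id37) recv 59: fwd; pos5(id41) recv 37: drop; pos0(id80) recv 41: drop
Round 2: pos2(id12) recv 80: fwd; pos3(id59) recv 58: drop; pos5(id41) recv 59: fwd
After round 2: 2 messages still in flight

Answer: 2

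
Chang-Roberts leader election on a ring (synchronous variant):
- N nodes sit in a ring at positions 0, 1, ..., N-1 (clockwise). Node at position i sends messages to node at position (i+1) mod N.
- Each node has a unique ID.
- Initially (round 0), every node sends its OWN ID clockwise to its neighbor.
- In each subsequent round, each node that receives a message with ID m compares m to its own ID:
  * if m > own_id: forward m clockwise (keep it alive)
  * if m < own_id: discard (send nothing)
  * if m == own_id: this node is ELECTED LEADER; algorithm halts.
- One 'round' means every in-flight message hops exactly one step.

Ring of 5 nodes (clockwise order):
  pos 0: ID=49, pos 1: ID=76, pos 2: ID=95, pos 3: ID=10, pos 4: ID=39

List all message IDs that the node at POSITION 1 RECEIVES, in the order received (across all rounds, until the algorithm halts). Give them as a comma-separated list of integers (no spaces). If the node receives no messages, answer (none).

Answer: 49,95

Derivation:
Round 1: pos1(id76) recv 49: drop; pos2(id95) recv 76: drop; pos3(id10) recv 95: fwd; pos4(id39) recv 10: drop; pos0(id49) recv 39: drop
Round 2: pos4(id39) recv 95: fwd
Round 3: pos0(id49) recv 95: fwd
Round 4: pos1(id76) recv 95: fwd
Round 5: pos2(id95) recv 95: ELECTED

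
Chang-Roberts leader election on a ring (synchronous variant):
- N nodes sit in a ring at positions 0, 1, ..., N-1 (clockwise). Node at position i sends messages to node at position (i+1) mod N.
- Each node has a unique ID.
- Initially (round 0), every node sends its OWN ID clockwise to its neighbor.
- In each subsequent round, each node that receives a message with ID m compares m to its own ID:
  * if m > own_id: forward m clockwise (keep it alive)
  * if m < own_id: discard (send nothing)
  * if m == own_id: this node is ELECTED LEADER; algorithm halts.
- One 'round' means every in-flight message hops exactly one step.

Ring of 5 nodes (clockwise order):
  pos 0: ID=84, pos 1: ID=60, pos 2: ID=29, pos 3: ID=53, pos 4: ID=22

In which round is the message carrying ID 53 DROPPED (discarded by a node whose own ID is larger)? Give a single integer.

Round 1: pos1(id60) recv 84: fwd; pos2(id29) recv 60: fwd; pos3(id53) recv 29: drop; pos4(id22) recv 53: fwd; pos0(id84) recv 22: drop
Round 2: pos2(id29) recv 84: fwd; pos3(id53) recv 60: fwd; pos0(id84) recv 53: drop
Round 3: pos3(id53) recv 84: fwd; pos4(id22) recv 60: fwd
Round 4: pos4(id22) recv 84: fwd; pos0(id84) recv 60: drop
Round 5: pos0(id84) recv 84: ELECTED
Message ID 53 originates at pos 3; dropped at pos 0 in round 2

Answer: 2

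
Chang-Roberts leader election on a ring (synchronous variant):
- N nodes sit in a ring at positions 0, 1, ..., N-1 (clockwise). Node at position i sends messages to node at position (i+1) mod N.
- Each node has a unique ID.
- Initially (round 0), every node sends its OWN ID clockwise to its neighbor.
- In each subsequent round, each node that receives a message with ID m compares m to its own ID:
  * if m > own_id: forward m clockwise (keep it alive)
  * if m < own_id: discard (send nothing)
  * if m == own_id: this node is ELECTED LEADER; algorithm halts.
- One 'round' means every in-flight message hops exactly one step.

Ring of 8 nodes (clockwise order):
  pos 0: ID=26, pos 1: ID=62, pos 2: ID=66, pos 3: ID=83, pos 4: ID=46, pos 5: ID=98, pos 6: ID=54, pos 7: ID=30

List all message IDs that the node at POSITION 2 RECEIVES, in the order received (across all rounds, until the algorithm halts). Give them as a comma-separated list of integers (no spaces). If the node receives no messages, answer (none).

Round 1: pos1(id62) recv 26: drop; pos2(id66) recv 62: drop; pos3(id83) recv 66: drop; pos4(id46) recv 83: fwd; pos5(id98) recv 46: drop; pos6(id54) recv 98: fwd; pos7(id30) recv 54: fwd; pos0(id26) recv 30: fwd
Round 2: pos5(id98) recv 83: drop; pos7(id30) recv 98: fwd; pos0(id26) recv 54: fwd; pos1(id62) recv 30: drop
Round 3: pos0(id26) recv 98: fwd; pos1(id62) recv 54: drop
Round 4: pos1(id62) recv 98: fwd
Round 5: pos2(id66) recv 98: fwd
Round 6: pos3(id83) recv 98: fwd
Round 7: pos4(id46) recv 98: fwd
Round 8: pos5(id98) recv 98: ELECTED

Answer: 62,98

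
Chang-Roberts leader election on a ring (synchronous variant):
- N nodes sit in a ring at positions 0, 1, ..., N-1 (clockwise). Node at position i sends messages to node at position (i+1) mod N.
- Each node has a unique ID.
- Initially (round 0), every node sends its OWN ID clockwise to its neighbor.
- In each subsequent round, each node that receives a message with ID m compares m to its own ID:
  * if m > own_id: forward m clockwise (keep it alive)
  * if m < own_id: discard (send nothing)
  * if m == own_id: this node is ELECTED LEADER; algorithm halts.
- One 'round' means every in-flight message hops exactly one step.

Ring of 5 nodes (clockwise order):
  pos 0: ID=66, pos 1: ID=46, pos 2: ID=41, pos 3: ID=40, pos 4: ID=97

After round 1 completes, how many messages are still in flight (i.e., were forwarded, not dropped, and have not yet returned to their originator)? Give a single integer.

Answer: 4

Derivation:
Round 1: pos1(id46) recv 66: fwd; pos2(id41) recv 46: fwd; pos3(id40) recv 41: fwd; pos4(id97) recv 40: drop; pos0(id66) recv 97: fwd
After round 1: 4 messages still in flight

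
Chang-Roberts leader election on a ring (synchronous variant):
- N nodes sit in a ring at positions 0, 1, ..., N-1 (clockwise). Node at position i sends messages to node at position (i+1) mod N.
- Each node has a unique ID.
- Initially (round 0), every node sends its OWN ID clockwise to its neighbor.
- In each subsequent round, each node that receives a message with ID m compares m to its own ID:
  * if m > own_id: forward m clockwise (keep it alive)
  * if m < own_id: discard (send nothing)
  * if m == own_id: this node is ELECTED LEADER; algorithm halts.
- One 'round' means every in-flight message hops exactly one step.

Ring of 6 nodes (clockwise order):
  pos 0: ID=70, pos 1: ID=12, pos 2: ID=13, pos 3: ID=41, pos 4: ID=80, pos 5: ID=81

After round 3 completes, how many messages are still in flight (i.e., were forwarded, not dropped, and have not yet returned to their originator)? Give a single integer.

Answer: 2

Derivation:
Round 1: pos1(id12) recv 70: fwd; pos2(id13) recv 12: drop; pos3(id41) recv 13: drop; pos4(id80) recv 41: drop; pos5(id81) recv 80: drop; pos0(id70) recv 81: fwd
Round 2: pos2(id13) recv 70: fwd; pos1(id12) recv 81: fwd
Round 3: pos3(id41) recv 70: fwd; pos2(id13) recv 81: fwd
After round 3: 2 messages still in flight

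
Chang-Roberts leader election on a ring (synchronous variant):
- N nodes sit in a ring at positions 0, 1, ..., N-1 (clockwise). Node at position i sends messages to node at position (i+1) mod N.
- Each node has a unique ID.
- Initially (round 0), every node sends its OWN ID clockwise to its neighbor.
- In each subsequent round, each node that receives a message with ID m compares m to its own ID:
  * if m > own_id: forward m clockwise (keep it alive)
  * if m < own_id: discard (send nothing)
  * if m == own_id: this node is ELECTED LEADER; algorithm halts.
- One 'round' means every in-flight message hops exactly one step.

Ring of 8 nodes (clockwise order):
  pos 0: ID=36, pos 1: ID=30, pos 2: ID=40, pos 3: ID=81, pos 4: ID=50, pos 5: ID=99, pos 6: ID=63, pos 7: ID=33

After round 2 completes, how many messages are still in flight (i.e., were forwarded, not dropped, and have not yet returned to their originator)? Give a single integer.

Answer: 2

Derivation:
Round 1: pos1(id30) recv 36: fwd; pos2(id40) recv 30: drop; pos3(id81) recv 40: drop; pos4(id50) recv 81: fwd; pos5(id99) recv 50: drop; pos6(id63) recv 99: fwd; pos7(id33) recv 63: fwd; pos0(id36) recv 33: drop
Round 2: pos2(id40) recv 36: drop; pos5(id99) recv 81: drop; pos7(id33) recv 99: fwd; pos0(id36) recv 63: fwd
After round 2: 2 messages still in flight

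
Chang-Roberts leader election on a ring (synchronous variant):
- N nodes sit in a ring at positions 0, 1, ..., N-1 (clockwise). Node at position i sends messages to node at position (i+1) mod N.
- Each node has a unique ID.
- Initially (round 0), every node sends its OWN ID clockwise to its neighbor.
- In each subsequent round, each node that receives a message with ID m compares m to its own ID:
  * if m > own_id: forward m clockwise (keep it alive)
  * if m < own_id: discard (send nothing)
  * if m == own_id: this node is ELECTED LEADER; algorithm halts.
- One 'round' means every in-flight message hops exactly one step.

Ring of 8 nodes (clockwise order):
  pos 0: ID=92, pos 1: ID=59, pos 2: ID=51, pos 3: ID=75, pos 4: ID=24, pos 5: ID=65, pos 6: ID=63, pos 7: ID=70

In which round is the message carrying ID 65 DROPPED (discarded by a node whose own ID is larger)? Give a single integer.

Round 1: pos1(id59) recv 92: fwd; pos2(id51) recv 59: fwd; pos3(id75) recv 51: drop; pos4(id24) recv 75: fwd; pos5(id65) recv 24: drop; pos6(id63) recv 65: fwd; pos7(id70) recv 63: drop; pos0(id92) recv 70: drop
Round 2: pos2(id51) recv 92: fwd; pos3(id75) recv 59: drop; pos5(id65) recv 75: fwd; pos7(id70) recv 65: drop
Round 3: pos3(id75) recv 92: fwd; pos6(id63) recv 75: fwd
Round 4: pos4(id24) recv 92: fwd; pos7(id70) recv 75: fwd
Round 5: pos5(id65) recv 92: fwd; pos0(id92) recv 75: drop
Round 6: pos6(id63) recv 92: fwd
Round 7: pos7(id70) recv 92: fwd
Round 8: pos0(id92) recv 92: ELECTED
Message ID 65 originates at pos 5; dropped at pos 7 in round 2

Answer: 2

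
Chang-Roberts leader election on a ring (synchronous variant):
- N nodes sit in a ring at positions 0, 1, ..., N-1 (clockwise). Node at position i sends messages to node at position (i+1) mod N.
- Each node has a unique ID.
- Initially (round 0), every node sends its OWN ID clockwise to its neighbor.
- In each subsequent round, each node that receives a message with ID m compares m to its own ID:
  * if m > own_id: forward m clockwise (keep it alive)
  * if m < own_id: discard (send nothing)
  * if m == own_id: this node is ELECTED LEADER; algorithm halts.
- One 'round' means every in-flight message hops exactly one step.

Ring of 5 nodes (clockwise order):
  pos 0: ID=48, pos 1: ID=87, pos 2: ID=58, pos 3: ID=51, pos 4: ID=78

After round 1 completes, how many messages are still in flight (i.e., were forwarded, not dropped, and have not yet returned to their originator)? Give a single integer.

Answer: 3

Derivation:
Round 1: pos1(id87) recv 48: drop; pos2(id58) recv 87: fwd; pos3(id51) recv 58: fwd; pos4(id78) recv 51: drop; pos0(id48) recv 78: fwd
After round 1: 3 messages still in flight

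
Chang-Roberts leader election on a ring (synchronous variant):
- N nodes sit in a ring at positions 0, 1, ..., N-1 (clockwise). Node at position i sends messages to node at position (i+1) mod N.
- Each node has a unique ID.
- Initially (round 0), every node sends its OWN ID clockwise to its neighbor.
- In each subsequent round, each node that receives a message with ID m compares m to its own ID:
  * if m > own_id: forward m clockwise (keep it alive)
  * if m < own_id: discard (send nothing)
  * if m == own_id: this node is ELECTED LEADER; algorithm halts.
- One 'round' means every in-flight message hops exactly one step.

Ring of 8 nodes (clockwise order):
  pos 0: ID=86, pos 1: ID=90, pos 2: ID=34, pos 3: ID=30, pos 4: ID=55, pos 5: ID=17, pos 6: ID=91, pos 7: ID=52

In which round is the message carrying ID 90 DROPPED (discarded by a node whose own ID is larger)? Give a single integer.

Round 1: pos1(id90) recv 86: drop; pos2(id34) recv 90: fwd; pos3(id30) recv 34: fwd; pos4(id55) recv 30: drop; pos5(id17) recv 55: fwd; pos6(id91) recv 17: drop; pos7(id52) recv 91: fwd; pos0(id86) recv 52: drop
Round 2: pos3(id30) recv 90: fwd; pos4(id55) recv 34: drop; pos6(id91) recv 55: drop; pos0(id86) recv 91: fwd
Round 3: pos4(id55) recv 90: fwd; pos1(id90) recv 91: fwd
Round 4: pos5(id17) recv 90: fwd; pos2(id34) recv 91: fwd
Round 5: pos6(id91) recv 90: drop; pos3(id30) recv 91: fwd
Round 6: pos4(id55) recv 91: fwd
Round 7: pos5(id17) recv 91: fwd
Round 8: pos6(id91) recv 91: ELECTED
Message ID 90 originates at pos 1; dropped at pos 6 in round 5

Answer: 5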